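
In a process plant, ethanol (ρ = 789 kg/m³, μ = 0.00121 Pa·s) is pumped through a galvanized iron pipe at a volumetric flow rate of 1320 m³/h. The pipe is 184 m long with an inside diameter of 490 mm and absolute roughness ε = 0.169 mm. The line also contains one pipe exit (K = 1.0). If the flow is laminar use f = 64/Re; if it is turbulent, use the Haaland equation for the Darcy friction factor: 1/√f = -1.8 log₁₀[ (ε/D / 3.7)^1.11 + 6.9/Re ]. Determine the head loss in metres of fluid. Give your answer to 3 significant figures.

Q = 1320 m³/h = 1320/3600 = 0.3667 m³/s.
Cross-sectional area A = πD²/4 = π(0.49)²/4 = 0.1886 m²; mean velocity V = Q/A = 0.3667/0.1886 = 1.944 m/s.
Reynolds number Re = ρVD/μ = 789 · 1.944 · 0.49 / 0.00121 = 6.213e+05.
Re > 4000 → turbulent. Relative roughness ε/D = 0.000169/0.49 = 0.000345. Haaland: 1/√f = -1.8 log₁₀[(0.000345/3.7)^1.11 + 6.9/6.213e+05] = -1.8 log₁₀[3.36e-05 + 1.11e-05] = 7.83, so f = 0.01631.
Total minor-loss coefficient ΣK = 1·1 = 1.
ΔP = [f·L/D + ΣK]·(ρV²/2) = [0.01631·184/0.49 + 1]·(789·1.944²/2) = [6.125 + 1]·1492 = 1.063e+04 Pa.
Head loss h_f = ΔP/(ρg) = 1.063e+04/(789·9.81) = 1.37 m.

h_f ≈ 1.37 m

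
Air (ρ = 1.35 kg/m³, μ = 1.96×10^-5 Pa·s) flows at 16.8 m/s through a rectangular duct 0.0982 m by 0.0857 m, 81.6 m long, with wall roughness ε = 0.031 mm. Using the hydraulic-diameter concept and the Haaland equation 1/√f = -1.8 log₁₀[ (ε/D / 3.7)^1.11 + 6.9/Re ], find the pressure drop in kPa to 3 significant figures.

Hydraulic diameter D_h = 4A/P = 4·(0.0982·0.0857)/(2·(0.0982+0.0857)) = 0.03366/0.3678 = 0.09153 m.
Re = ρVD_h/μ = 1.35·16.8·0.09153/1.96e-05 = 1.059e+05.
ε/D_h = 3.1e-05/0.09153 = 0.000339; Haaland gives 1/√f = -1.8 log₁₀[3.29e-05+6.52e-05] = 7.215, so f = 0.01921.
ΔP = f(L/D_h)(ρV²/2) = 0.01921·81.6/0.09153·190.5 = 3263 Pa.
ΔP = 3.26 kPa.

ΔP ≈ 3.26 kPa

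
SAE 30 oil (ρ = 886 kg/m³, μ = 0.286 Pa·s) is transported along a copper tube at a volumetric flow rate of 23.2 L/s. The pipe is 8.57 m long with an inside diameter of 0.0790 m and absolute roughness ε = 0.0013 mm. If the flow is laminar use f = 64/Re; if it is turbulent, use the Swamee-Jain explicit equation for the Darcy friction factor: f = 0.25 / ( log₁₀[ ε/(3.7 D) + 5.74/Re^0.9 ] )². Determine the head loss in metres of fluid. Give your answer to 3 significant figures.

Q = 23.2 L/s = 23.2/1000 = 0.0232 m³/s.
Cross-sectional area A = πD²/4 = π(0.079)²/4 = 0.004902 m²; mean velocity V = Q/A = 0.0232/0.004902 = 4.733 m/s.
Reynolds number Re = ρVD/μ = 886 · 4.733 · 0.079 / 0.286 = 1158.
Re < 2300 → laminar flow, so f = 64/Re = 64/1158 = 0.05525 (the turbulent correlation is not needed).
Darcy-Weisbach: ΔP = f(L/D)(ρV²/2) = 0.05525·(8.57/0.079)·(886·4.733²/2) = 0.05525·108.5·9924 = 5.948e+04 Pa.
Head loss h_f = ΔP/(ρg) = 5.948e+04/(886·9.81) = 6.84 m.

h_f ≈ 6.84 m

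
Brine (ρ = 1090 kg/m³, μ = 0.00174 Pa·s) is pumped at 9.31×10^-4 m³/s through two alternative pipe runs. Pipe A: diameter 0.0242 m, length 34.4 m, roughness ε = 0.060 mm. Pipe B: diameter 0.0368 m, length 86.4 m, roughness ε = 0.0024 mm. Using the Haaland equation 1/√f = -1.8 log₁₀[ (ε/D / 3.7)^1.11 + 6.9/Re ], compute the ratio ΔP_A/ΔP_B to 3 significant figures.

ΔP_A/ΔP_B ≈ 3.60

Pipe A: V = Q/A = 0.000931/0.00046 = 2.024 m/s; Re = 3.068e+04; ε/D = 0.00248; Haaland → f = 0.02869; ΔP_A = f(L/D)(ρV²/2) = 9.105e+04 Pa.
Pipe B: V = Q/A = 0.000931/0.001064 = 0.8753 m/s; Re = 2.018e+04; ε/D = 6.52e-05; Haaland → f = 0.02579; ΔP_B = f(L/D)(ρV²/2) = 2.528e+04 Pa.
ΔP_A/ΔP_B = 9.105e+04/2.528e+04 = 3.60.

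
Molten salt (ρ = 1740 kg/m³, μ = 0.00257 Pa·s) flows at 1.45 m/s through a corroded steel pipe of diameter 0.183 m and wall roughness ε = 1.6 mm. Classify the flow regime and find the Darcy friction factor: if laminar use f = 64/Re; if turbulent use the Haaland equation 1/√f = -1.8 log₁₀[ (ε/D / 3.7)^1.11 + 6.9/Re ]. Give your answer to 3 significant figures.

f ≈ 0.0367

Re = ρVD/μ = 1740·1.45·0.183/0.00257 = 1.797e+05.
Re > 4000 → turbulent. ε/D = 0.0016/0.183 = 0.00874; Haaland: 1/√f = -1.8 log₁₀[0.00121 + 3.84e-05] = 5.223, so f = 0.03665.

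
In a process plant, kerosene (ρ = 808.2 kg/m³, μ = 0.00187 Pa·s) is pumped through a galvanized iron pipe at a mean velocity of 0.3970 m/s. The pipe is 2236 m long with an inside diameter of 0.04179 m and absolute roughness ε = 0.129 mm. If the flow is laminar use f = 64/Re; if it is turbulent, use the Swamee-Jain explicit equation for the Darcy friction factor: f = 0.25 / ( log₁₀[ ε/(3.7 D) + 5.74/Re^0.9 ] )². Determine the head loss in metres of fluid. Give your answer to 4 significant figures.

Reynolds number Re = ρVD/μ = 808.2 · 0.397 · 0.04179 / 0.00187 = 7170.
Re > 4000 → turbulent. Relative roughness ε/D = 0.000129/0.04179 = 0.00309. Swamee-Jain: f = 0.25/(log₁₀[0.00309/3.7 + 5.74/7170^0.9])² = 0.25/(log₁₀[0.000834 + 0.00195])² = 0.25/(-2.556)² = 0.03826.
Darcy-Weisbach: ΔP = f(L/D)(ρV²/2) = 0.03826·(2236/0.04179)·(808.2·0.397²/2) = 0.03826·5.351e+04·63.69 = 1.304e+05 Pa.
Head loss h_f = ΔP/(ρg) = 1.304e+05/(808.2·9.81) = 16.45 m.

h_f ≈ 16.45 m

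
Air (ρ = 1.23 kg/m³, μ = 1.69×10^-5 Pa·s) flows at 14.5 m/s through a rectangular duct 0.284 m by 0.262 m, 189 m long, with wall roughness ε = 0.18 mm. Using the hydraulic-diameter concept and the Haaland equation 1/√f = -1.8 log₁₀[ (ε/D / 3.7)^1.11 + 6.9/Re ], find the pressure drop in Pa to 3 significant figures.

ΔP ≈ 1700 Pa

Hydraulic diameter D_h = 4A/P = 4·(0.284·0.262)/(2·(0.284+0.262)) = 0.2976/1.092 = 0.2726 m.
Re = ρVD_h/μ = 1.23·14.5·0.2726/1.69e-05 = 2.876e+05.
ε/D_h = 0.00018/0.2726 = 0.00066; Haaland gives 1/√f = -1.8 log₁₀[6.91e-05+2.4e-05] = 7.256, so f = 0.01899.
ΔP = f(L/D_h)(ρV²/2) = 0.01899·189/0.2726·129.3 = 1703 Pa.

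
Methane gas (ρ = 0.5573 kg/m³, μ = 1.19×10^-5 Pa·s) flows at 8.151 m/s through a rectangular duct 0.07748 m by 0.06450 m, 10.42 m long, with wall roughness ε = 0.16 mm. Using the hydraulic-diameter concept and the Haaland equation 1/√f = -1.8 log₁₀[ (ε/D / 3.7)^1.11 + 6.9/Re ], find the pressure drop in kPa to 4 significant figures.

ΔP ≈ 0.07878 kPa

Hydraulic diameter D_h = 4A/P = 4·(0.07748·0.0645)/(2·(0.07748+0.0645)) = 0.01999/0.284 = 0.0704 m.
Re = ρVD_h/μ = 0.5573·8.151·0.0704/1.19e-05 = 2.687e+04.
ε/D_h = 0.00016/0.0704 = 0.00227; Haaland gives 1/√f = -1.8 log₁₀[0.000272+0.000257] = 5.898, so f = 0.02875.
ΔP = f(L/D_h)(ρV²/2) = 0.02875·10.42/0.0704·18.51 = 78.78 Pa.
ΔP = 0.07878 kPa.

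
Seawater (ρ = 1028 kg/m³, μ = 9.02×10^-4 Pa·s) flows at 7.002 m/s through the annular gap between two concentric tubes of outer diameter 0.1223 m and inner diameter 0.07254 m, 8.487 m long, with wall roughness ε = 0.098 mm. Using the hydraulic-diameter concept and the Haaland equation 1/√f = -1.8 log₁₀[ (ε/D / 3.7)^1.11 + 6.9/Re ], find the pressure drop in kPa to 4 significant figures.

Hydraulic diameter D_h = 4A/P = D_o - D_i = 0.1223 - 0.07254 = 0.04976 m.
Re = ρVD_h/μ = 1028·7.002·0.04976/0.000902 = 3.971e+05.
ε/D_h = 9.8e-05/0.04976 = 0.00197; Haaland gives 1/√f = -1.8 log₁₀[0.000232+1.74e-05] = 6.485, so f = 0.02378.
ΔP = f(L/D_h)(ρV²/2) = 0.02378·8.487/0.04976·2.52e+04 = 1.022e+05 Pa.
ΔP = 102.2 kPa.

ΔP ≈ 102.2 kPa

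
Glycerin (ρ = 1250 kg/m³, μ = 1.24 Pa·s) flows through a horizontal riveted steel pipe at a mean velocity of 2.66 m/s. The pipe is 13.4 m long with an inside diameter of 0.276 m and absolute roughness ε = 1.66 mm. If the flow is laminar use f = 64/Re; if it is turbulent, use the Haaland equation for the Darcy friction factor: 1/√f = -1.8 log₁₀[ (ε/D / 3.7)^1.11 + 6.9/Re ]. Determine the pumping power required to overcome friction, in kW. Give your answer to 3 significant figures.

P ≈ 2.95 kW

Reynolds number Re = ρVD/μ = 1250 · 2.66 · 0.276 / 1.24 = 740.1.
Re < 2300 → laminar flow, so f = 64/Re = 64/740.1 = 0.08648 (the turbulent correlation is not needed).
Darcy-Weisbach: ΔP = f(L/D)(ρV²/2) = 0.08648·(13.4/0.276)·(1250·2.66²/2) = 0.08648·48.55·4422 = 1.857e+04 Pa.
Q = V·A = 2.66·0.05983 = 0.1591 m³/s.
Pumping power P = QΔP = 0.1591·1.857e+04 = 2955 W = 2.95 kW.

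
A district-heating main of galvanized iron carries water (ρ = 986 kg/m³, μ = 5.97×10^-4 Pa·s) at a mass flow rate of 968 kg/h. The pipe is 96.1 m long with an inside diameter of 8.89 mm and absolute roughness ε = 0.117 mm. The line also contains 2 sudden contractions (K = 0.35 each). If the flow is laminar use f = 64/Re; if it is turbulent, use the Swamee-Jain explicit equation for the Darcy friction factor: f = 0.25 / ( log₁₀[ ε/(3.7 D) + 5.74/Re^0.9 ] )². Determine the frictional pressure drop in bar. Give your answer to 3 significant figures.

ṁ = 968 kg/h = 968/3600 = 0.2689 kg/s.
A = πD²/4 = π(0.00889)²/4 = 6.207e-05 m²; mean velocity V = ṁ/(ρA) = 0.2689/(986 · 6.207e-05) = 4.393 m/s.
Reynolds number Re = ρVD/μ = 986 · 4.393 · 0.00889 / 0.000597 = 6.451e+04.
Re > 4000 → turbulent. Relative roughness ε/D = 0.000117/0.00889 = 0.0132. Swamee-Jain: f = 0.25/(log₁₀[0.0132/3.7 + 5.74/6.451e+04^0.9])² = 0.25/(log₁₀[0.00356 + 0.000269])² = 0.25/(-2.417)² = 0.04279.
Total minor-loss coefficient ΣK = 2·0.35 = 0.7.
ΔP = [f·L/D + ΣK]·(ρV²/2) = [0.04279·96.1/0.00889 + 0.7]·(986·4.393²/2) = [462.5 + 0.7]·9516 = 4.408e+06 Pa.
ΔP = 4.408e+06 Pa = 44.1 bar.

ΔP ≈ 44.1 bar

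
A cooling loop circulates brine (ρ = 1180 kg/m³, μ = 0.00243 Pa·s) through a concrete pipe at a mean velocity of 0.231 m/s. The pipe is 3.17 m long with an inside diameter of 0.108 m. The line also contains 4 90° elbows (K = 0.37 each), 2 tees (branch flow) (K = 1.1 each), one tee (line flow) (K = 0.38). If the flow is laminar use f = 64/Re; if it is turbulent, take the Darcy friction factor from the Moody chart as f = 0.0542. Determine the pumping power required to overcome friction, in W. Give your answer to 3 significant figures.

Reynolds number Re = ρVD/μ = 1180 · 0.231 · 0.108 / 0.00243 = 1.211e+04.
Re > 4000 → turbulent; use the Moody-chart value f = 0.0542.
Total minor-loss coefficient ΣK = 4·0.37 + 2·1.1 + 1·0.38 = 4.06.
ΔP = [f·L/D + ΣK]·(ρV²/2) = [0.0542·3.17/0.108 + 4.06]·(1180·0.231²/2) = [1.591 + 4.06]·31.48 = 177.9 Pa.
Q = V·A = 0.231·0.009161 = 0.002116 m³/s.
Pumping power P = QΔP = 0.002116·177.9 = 0.3765 W = 0.376 W.

P ≈ 0.376 W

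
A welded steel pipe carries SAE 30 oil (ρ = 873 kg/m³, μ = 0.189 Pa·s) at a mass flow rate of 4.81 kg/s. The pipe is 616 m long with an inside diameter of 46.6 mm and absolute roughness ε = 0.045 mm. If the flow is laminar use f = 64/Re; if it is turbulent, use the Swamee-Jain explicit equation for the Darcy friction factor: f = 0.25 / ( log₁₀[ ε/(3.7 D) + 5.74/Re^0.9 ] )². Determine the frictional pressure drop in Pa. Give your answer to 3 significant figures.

ΔP ≈ 5.54×10^6 Pa

A = πD²/4 = π(0.0466)²/4 = 0.001706 m²; mean velocity V = ṁ/(ρA) = 4.81/(873 · 0.001706) = 3.23 m/s.
Reynolds number Re = ρVD/μ = 873 · 3.23 · 0.0466 / 0.189 = 695.4.
Re < 2300 → laminar flow, so f = 64/Re = 64/695.4 = 0.09204 (the turbulent correlation is not needed).
Darcy-Weisbach: ΔP = f(L/D)(ρV²/2) = 0.09204·(616/0.0466)·(873·3.23²/2) = 0.09204·1.322e+04·4555 = 5.542e+06 Pa.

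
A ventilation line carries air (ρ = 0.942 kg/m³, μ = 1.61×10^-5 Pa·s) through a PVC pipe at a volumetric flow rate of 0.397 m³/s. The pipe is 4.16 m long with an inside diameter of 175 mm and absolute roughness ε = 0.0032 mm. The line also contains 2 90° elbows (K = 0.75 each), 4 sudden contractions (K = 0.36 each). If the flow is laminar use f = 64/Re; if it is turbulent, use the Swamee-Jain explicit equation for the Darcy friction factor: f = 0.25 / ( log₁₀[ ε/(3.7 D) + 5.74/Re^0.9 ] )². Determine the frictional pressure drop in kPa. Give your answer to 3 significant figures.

ΔP ≈ 0.427 kPa

Cross-sectional area A = πD²/4 = π(0.175)²/4 = 0.02405 m²; mean velocity V = Q/A = 0.397/0.02405 = 16.51 m/s.
Reynolds number Re = ρVD/μ = 0.942 · 16.51 · 0.175 / 1.61e-05 = 1.69e+05.
Re > 4000 → turbulent. Relative roughness ε/D = 3.2e-06/0.175 = 1.83e-05. Swamee-Jain: f = 0.25/(log₁₀[1.83e-05/3.7 + 5.74/1.69e+05^0.9])² = 0.25/(log₁₀[4.94e-06 + 0.000113])² = 0.25/(-3.928)² = 0.01621.
Total minor-loss coefficient ΣK = 2·0.75 + 4·0.36 = 2.94.
ΔP = [f·L/D + ΣK]·(ρV²/2) = [0.01621·4.16/0.175 + 2.94]·(0.942·16.51²/2) = [0.3852 + 2.94]·128.3 = 426.7 Pa.
ΔP = 426.7 Pa = 0.427 kPa.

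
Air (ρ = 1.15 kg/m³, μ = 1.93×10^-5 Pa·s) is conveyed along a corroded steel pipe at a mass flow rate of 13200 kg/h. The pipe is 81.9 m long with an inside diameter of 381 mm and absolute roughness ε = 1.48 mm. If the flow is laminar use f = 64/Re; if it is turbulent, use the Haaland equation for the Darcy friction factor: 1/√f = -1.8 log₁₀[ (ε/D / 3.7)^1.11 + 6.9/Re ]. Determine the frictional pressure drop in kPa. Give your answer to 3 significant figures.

ΔP ≈ 2.74 kPa

ṁ = 13200 kg/h = 13200/3600 = 3.667 kg/s.
A = πD²/4 = π(0.381)²/4 = 0.114 m²; mean velocity V = ṁ/(ρA) = 3.667/(1.15 · 0.114) = 27.97 m/s.
Reynolds number Re = ρVD/μ = 1.15 · 27.97 · 0.381 / 1.93e-05 = 6.349e+05.
Re > 4000 → turbulent. Relative roughness ε/D = 0.00148/0.381 = 0.00388. Haaland: 1/√f = -1.8 log₁₀[(0.00388/3.7)^1.11 + 6.9/6.349e+05] = -1.8 log₁₀[0.000494 + 1.09e-05] = 5.935, so f = 0.02839.
Darcy-Weisbach: ΔP = f(L/D)(ρV²/2) = 0.02839·(81.9/0.381)·(1.15·27.97²/2) = 0.02839·215·449.7 = 2745 Pa.
ΔP = 2745 Pa = 2.74 kPa.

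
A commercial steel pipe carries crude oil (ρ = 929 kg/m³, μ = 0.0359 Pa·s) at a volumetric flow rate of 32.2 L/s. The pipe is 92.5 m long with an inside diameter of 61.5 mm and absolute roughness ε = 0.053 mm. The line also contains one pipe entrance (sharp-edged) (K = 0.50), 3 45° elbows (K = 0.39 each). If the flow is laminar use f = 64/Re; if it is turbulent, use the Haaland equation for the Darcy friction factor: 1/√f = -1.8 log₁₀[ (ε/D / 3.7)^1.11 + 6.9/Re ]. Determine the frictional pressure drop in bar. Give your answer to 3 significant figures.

Q = 32.2 L/s = 32.2/1000 = 0.0322 m³/s.
Cross-sectional area A = πD²/4 = π(0.0615)²/4 = 0.002971 m²; mean velocity V = Q/A = 0.0322/0.002971 = 10.84 m/s.
Reynolds number Re = ρVD/μ = 929 · 10.84 · 0.0615 / 0.0359 = 1.725e+04.
Re > 4000 → turbulent. Relative roughness ε/D = 5.3e-05/0.0615 = 0.000862. Haaland: 1/√f = -1.8 log₁₀[(0.000862/3.7)^1.11 + 6.9/1.725e+04] = -1.8 log₁₀[9.28e-05 + 0.0004] = 5.953, so f = 0.02822.
Total minor-loss coefficient ΣK = 1·0.5 + 3·0.39 = 1.67.
ΔP = [f·L/D + ΣK]·(ρV²/2) = [0.02822·92.5/0.0615 + 1.67]·(929·10.84²/2) = [42.44 + 1.67]·5.458e+04 = 2.407e+06 Pa.
ΔP = 2.407e+06 Pa = 24.1 bar.

ΔP ≈ 24.1 bar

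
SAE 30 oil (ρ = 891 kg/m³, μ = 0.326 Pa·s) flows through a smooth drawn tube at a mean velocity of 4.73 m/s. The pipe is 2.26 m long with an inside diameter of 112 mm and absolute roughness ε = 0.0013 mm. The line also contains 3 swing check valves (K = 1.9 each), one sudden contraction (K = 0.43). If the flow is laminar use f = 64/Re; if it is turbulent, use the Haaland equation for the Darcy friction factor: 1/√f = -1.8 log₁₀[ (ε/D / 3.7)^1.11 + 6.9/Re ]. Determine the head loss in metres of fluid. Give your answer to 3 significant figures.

h_f ≈ 8.01 m

Reynolds number Re = ρVD/μ = 891 · 4.73 · 0.112 / 0.326 = 1448.
Re < 2300 → laminar flow, so f = 64/Re = 64/1448 = 0.0442 (the turbulent correlation is not needed).
Total minor-loss coefficient ΣK = 3·1.9 + 1·0.43 = 6.13.
ΔP = [f·L/D + ΣK]·(ρV²/2) = [0.0442·2.26/0.112 + 6.13]·(891·4.73²/2) = [0.8919 + 6.13]·9967 = 6.999e+04 Pa.
Head loss h_f = ΔP/(ρg) = 6.999e+04/(891·9.81) = 8.01 m.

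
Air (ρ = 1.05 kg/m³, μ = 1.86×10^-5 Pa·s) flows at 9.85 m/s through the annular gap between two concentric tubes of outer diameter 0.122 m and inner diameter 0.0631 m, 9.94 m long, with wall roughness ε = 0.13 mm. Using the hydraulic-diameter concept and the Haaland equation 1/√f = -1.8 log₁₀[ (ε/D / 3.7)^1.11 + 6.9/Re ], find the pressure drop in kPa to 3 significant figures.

ΔP ≈ 0.240 kPa

Hydraulic diameter D_h = 4A/P = D_o - D_i = 0.122 - 0.0631 = 0.0589 m.
Re = ρVD_h/μ = 1.05·9.85·0.0589/1.86e-05 = 3.275e+04.
ε/D_h = 0.00013/0.0589 = 0.00221; Haaland gives 1/√f = -1.8 log₁₀[0.000264+0.000211] = 5.983, so f = 0.02793.
ΔP = f(L/D_h)(ρV²/2) = 0.02793·9.94/0.0589·50.94 = 240.1 Pa.
ΔP = 0.240 kPa.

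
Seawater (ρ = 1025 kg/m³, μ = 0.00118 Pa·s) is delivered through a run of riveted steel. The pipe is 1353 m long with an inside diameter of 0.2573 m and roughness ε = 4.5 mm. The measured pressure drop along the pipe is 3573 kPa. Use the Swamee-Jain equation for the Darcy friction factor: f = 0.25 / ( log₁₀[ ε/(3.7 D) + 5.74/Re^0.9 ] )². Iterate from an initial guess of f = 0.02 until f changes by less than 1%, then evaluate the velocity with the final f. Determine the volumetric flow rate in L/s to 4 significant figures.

Rearranging Darcy-Weisbach: V = √(2·ΔP·D/(f·L·ρ)). With ε/D = 0.0045/0.2573 = 0.0175, iterate starting from f = 0.02:
  f = 0.02 → V = √(2·3.573e+06·0.2573/(0.02·1353·1025)) = 8.142 m/s; Re = ρVD/μ = 1.82e+06; f → 0.04628
  f = 0.04628 → V = 5.352 m/s; Re = 1.196e+06; f → 0.0463
Converged (Δf/f < 1%). With the final f = 0.0463: V = √(2·3.573e+06·0.2573/(0.0463·1353·1025)) = 5.351 m/s.
Q = V·A = 5.351·(π/4·0.2573²) = 0.2782 m³/s = 278.2 L/s.

Q ≈ 278.2 L/s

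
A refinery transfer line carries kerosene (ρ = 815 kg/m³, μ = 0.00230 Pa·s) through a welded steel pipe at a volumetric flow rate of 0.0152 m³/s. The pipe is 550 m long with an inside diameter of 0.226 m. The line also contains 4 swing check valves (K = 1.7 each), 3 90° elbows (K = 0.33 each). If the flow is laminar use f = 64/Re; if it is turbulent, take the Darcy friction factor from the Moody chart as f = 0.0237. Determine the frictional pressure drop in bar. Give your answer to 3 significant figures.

Cross-sectional area A = πD²/4 = π(0.226)²/4 = 0.04011 m²; mean velocity V = Q/A = 0.0152/0.04011 = 0.3789 m/s.
Reynolds number Re = ρVD/μ = 815 · 0.3789 · 0.226 / 0.0023 = 3.034e+04.
Re > 4000 → turbulent; use the Moody-chart value f = 0.0237.
Total minor-loss coefficient ΣK = 4·1.7 + 3·0.33 = 7.79.
ΔP = [f·L/D + ΣK]·(ρV²/2) = [0.0237·550/0.226 + 7.79]·(815·0.3789²/2) = [57.68 + 7.79]·58.51 = 3830 Pa.
ΔP = 3830 Pa = 0.0383 bar.

ΔP ≈ 0.0383 bar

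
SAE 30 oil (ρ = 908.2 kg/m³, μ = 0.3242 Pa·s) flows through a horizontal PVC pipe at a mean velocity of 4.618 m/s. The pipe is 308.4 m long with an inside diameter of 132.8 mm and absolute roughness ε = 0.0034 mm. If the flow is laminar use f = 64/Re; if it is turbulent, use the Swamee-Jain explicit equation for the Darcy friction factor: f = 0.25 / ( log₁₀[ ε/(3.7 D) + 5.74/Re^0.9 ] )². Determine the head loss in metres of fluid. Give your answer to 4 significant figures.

h_f ≈ 94.03 m

Reynolds number Re = ρVD/μ = 908.2 · 4.618 · 0.1328 / 0.324 = 1718.
Re < 2300 → laminar flow, so f = 64/Re = 64/1718 = 0.03725 (the turbulent correlation is not needed).
Darcy-Weisbach: ΔP = f(L/D)(ρV²/2) = 0.03725·(308.4/0.1328)·(908.2·4.618²/2) = 0.03725·2322·9684 = 8.378e+05 Pa.
Head loss h_f = ΔP/(ρg) = 8.378e+05/(908.2·9.81) = 94.03 m.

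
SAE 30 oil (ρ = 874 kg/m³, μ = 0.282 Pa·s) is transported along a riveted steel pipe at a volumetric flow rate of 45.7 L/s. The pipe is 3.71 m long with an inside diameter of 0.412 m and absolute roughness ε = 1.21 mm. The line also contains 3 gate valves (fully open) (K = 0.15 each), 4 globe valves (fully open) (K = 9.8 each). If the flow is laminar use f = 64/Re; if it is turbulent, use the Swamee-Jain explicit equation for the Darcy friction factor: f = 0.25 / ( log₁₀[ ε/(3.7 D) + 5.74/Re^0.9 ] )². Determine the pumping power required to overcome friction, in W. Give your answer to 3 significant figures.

P ≈ 96.1 W

Q = 45.7 L/s = 45.7/1000 = 0.0457 m³/s.
Cross-sectional area A = πD²/4 = π(0.412)²/4 = 0.1333 m²; mean velocity V = Q/A = 0.0457/0.1333 = 0.3428 m/s.
Reynolds number Re = ρVD/μ = 874 · 0.3428 · 0.412 / 0.282 = 437.7.
Re < 2300 → laminar flow, so f = 64/Re = 64/437.7 = 0.1462 (the turbulent correlation is not needed).
Total minor-loss coefficient ΣK = 3·0.15 + 4·9.8 = 39.7.
ΔP = [f·L/D + ΣK]·(ρV²/2) = [0.1462·3.71/0.412 + 39.7]·(874·0.3428²/2) = [1.317 + 39.7]·51.35 = 2104 Pa.
Pumping power P = QΔP = 0.0457·2104 = 96.14 W = 96.1 W.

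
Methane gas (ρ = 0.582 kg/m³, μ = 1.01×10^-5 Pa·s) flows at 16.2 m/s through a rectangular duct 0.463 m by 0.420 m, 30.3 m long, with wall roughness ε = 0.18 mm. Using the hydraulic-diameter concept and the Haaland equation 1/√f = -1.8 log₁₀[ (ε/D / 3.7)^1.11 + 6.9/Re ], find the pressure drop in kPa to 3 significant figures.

Hydraulic diameter D_h = 4A/P = 4·(0.463·0.42)/(2·(0.463+0.42)) = 0.7778/1.766 = 0.4405 m.
Re = ρVD_h/μ = 0.582·16.2·0.4405/1.01e-05 = 4.112e+05.
ε/D_h = 0.00018/0.4405 = 0.000409; Haaland gives 1/√f = -1.8 log₁₀[4.05e-05+1.68e-05] = 7.635, so f = 0.01715.
ΔP = f(L/D_h)(ρV²/2) = 0.01715·30.3/0.4405·76.37 = 90.13 Pa.
ΔP = 0.0901 kPa.

ΔP ≈ 0.0901 kPa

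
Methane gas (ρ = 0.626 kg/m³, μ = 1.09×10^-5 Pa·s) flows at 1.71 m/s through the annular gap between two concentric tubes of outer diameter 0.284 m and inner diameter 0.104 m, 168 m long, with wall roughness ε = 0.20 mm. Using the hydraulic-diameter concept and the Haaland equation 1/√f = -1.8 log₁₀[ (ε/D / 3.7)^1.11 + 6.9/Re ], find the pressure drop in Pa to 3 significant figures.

ΔP ≈ 24.4 Pa

Hydraulic diameter D_h = 4A/P = D_o - D_i = 0.284 - 0.104 = 0.18 m.
Re = ρVD_h/μ = 0.626·1.71·0.18/1.09e-05 = 1.768e+04.
ε/D_h = 0.0002/0.18 = 0.00111; Haaland gives 1/√f = -1.8 log₁₀[0.000123+0.00039] = 5.921, so f = 0.02852.
ΔP = f(L/D_h)(ρV²/2) = 0.02852·168/0.18·0.9152 = 24.36 Pa.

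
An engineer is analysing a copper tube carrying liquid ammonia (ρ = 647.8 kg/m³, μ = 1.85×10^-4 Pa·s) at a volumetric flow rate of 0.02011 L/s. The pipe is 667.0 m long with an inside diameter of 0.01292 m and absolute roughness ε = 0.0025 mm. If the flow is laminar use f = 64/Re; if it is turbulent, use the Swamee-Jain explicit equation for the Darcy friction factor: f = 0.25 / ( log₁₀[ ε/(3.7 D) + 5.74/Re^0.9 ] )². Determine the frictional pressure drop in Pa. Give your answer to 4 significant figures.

Q = 0.02011 L/s = 0.02011/1000 = 2.011e-05 m³/s.
Cross-sectional area A = πD²/4 = π(0.01292)²/4 = 0.0001311 m²; mean velocity V = Q/A = 2.011e-05/0.0001311 = 0.1534 m/s.
Reynolds number Re = ρVD/μ = 647.8 · 0.1534 · 0.01292 / 0.000185 = 6940.
Re > 4000 → turbulent. Relative roughness ε/D = 2.5e-06/0.01292 = 0.000193. Swamee-Jain: f = 0.25/(log₁₀[0.000193/3.7 + 5.74/6940^0.9])² = 0.25/(log₁₀[5.23e-05 + 0.002])² = 0.25/(-2.687)² = 0.03462.
Darcy-Weisbach: ΔP = f(L/D)(ρV²/2) = 0.03462·(667/0.01292)·(647.8·0.1534²/2) = 0.03462·5.163e+04·7.621 = 1.362e+04 Pa.

ΔP ≈ 13620 Pa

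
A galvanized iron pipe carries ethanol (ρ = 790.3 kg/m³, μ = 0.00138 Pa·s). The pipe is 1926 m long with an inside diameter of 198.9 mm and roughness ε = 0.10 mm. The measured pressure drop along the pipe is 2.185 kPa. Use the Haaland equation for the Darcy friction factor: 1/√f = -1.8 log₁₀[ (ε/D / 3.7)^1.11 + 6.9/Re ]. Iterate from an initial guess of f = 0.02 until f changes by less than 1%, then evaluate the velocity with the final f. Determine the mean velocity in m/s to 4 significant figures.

Rearranging Darcy-Weisbach: V = √(2·ΔP·D/(f·L·ρ)). With ε/D = 0.0001/0.1989 = 0.000503, iterate starting from f = 0.02:
  f = 0.02 → V = √(2·2185·0.1989/(0.02·1926·790.3)) = 0.169 m/s; Re = ρVD/μ = 1.925e+04; f → 0.02689
  f = 0.02689 → V = 0.1457 m/s; Re = 1.66e+04; f → 0.02782
  f = 0.02782 → V = 0.1433 m/s; Re = 1.632e+04; f → 0.02793
Converged (Δf/f < 1%). With the final f = 0.02793: V = √(2·2185·0.1989/(0.02793·1926·790.3)) = 0.143 m/s.

V ≈ 0.1430 m/s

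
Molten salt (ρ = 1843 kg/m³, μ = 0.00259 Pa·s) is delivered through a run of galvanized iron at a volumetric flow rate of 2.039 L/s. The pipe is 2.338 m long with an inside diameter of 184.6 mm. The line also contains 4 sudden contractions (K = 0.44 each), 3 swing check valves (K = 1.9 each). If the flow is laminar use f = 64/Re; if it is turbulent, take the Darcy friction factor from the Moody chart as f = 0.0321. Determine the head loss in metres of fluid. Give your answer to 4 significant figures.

h_f ≈ 0.002327 m

Q = 2.039 L/s = 2.039/1000 = 0.002039 m³/s.
Cross-sectional area A = πD²/4 = π(0.1846)²/4 = 0.02676 m²; mean velocity V = Q/A = 0.002039/0.02676 = 0.07618 m/s.
Reynolds number Re = ρVD/μ = 1843 · 0.07618 · 0.1846 / 0.00259 = 1.001e+04.
Re > 4000 → turbulent; use the Moody-chart value f = 0.0321.
Total minor-loss coefficient ΣK = 4·0.44 + 3·1.9 = 7.46.
ΔP = [f·L/D + ΣK]·(ρV²/2) = [0.0321·2.338/0.1846 + 7.46]·(1843·0.07618²/2) = [0.4066 + 7.46]·5.348 = 42.07 Pa.
Head loss h_f = ΔP/(ρg) = 42.07/(1843·9.81) = 0.002327 m.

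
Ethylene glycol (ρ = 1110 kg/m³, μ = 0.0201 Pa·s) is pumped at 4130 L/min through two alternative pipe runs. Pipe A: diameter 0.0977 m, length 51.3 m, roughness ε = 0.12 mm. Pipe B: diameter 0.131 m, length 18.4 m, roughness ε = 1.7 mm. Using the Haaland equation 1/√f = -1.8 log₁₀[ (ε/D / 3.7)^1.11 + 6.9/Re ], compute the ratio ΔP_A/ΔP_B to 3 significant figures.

Pipe A: V = Q/A = 0.06883/0.007497 = 9.182 m/s; Re = 4.954e+04; ε/D = 0.00123; Haaland → f = 0.02438; ΔP_A = f(L/D)(ρV²/2) = 5.99e+05 Pa.
Pipe B: V = Q/A = 0.06883/0.01348 = 5.107 m/s; Re = 3.695e+04; ε/D = 0.013; Haaland → f = 0.04284; ΔP_B = f(L/D)(ρV²/2) = 8.711e+04 Pa.
ΔP_A/ΔP_B = 5.99e+05/8.711e+04 = 6.88.

ΔP_A/ΔP_B ≈ 6.88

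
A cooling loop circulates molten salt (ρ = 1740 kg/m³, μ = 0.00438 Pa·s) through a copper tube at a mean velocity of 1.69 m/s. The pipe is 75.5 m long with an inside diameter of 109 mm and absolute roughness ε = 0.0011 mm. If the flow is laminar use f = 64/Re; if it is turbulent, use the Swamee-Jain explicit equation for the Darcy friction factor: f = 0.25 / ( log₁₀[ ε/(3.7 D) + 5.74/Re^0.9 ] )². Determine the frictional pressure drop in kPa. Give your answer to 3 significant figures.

ΔP ≈ 32.9 kPa

Reynolds number Re = ρVD/μ = 1740 · 1.69 · 0.109 / 0.00438 = 7.318e+04.
Re > 4000 → turbulent. Relative roughness ε/D = 1.1e-06/0.109 = 1.01e-05. Swamee-Jain: f = 0.25/(log₁₀[1.01e-05/3.7 + 5.74/7.318e+04^0.9])² = 0.25/(log₁₀[2.73e-06 + 0.00024])² = 0.25/(-3.614)² = 0.01914.
Darcy-Weisbach: ΔP = f(L/D)(ρV²/2) = 0.01914·(75.5/0.109)·(1740·1.69²/2) = 0.01914·692.7·2485 = 3.294e+04 Pa.
ΔP = 3.294e+04 Pa = 32.9 kPa.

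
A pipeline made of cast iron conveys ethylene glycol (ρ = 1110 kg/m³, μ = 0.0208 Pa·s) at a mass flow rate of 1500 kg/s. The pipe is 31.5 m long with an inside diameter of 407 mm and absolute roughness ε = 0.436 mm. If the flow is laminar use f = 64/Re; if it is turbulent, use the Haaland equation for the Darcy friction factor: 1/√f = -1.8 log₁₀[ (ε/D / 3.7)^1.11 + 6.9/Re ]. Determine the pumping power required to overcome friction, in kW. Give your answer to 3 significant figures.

A = πD²/4 = π(0.407)²/4 = 0.1301 m²; mean velocity V = ṁ/(ρA) = 1500/(1110 · 0.1301) = 10.39 m/s.
Reynolds number Re = ρVD/μ = 1110 · 10.39 · 0.407 / 0.0208 = 2.256e+05.
Re > 4000 → turbulent. Relative roughness ε/D = 0.000436/0.407 = 0.00107. Haaland: 1/√f = -1.8 log₁₀[(0.00107/3.7)^1.11 + 6.9/2.256e+05] = -1.8 log₁₀[0.000118 + 3.06e-05] = 6.89, so f = 0.02107.
Darcy-Weisbach: ΔP = f(L/D)(ρV²/2) = 0.02107·(31.5/0.407)·(1110·10.39²/2) = 0.02107·77.4·5.988e+04 = 9.763e+04 Pa.
Q = ṁ/ρ = 1500/1110 = 1.351 m³/s.
Pumping power P = QΔP = 1.351·9.763e+04 = 131900 W = 132 kW.

P ≈ 132 kW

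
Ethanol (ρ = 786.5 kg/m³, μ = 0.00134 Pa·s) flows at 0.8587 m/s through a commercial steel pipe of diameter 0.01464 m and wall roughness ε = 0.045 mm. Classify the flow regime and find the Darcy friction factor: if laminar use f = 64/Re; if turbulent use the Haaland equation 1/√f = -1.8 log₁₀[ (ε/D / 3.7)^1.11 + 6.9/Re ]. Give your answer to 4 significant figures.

f ≈ 0.03719

Re = ρVD/μ = 786.5·0.8587·0.01464/0.00134 = 7379.
Re > 4000 → turbulent. ε/D = 4.5e-05/0.01464 = 0.00307; Haaland: 1/√f = -1.8 log₁₀[0.000381 + 0.000935] = 5.185, so f = 0.03719.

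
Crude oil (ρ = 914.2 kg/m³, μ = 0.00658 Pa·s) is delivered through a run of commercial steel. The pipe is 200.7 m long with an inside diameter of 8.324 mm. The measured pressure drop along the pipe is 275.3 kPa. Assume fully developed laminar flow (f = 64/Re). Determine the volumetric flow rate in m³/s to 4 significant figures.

Q ≈ 2.456×10^-5 m³/s

For laminar flow, f = 64/Re with Re = ρVD/μ, so Darcy-Weisbach reduces to ΔP = 32μLV/D². Solving for V: V = ΔP·D²/(32μL) = 2.753e+05·(0.008324)²/(32·0.00658·200.7) = 0.4514 m/s.
Check: Re = ρVD/μ = 914.2·0.4514·0.008324/0.00658 = 522 < 2300, so the laminar assumption holds.
Q = V·A = 0.4514·(π/4·0.008324²) = 2.456e-05 m³/s = 2.456×10^-5 m³/s.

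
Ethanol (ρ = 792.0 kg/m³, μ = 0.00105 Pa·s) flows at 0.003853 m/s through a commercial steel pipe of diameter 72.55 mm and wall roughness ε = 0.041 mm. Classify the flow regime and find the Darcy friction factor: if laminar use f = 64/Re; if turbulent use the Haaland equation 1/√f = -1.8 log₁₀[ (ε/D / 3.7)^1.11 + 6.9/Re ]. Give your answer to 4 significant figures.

f ≈ 0.3035

Re = ρVD/μ = 792·0.003853·0.07255/0.00105 = 210.8.
Re < 2300 → laminar, so f = 64/Re = 0.3035 (roughness is irrelevant in laminar flow).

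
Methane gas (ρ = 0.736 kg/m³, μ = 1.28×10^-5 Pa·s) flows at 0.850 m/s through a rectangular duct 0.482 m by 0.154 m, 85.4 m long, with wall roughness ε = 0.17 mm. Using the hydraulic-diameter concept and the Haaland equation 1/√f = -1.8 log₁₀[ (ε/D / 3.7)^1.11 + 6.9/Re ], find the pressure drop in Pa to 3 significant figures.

Hydraulic diameter D_h = 4A/P = 4·(0.482·0.154)/(2·(0.482+0.154)) = 0.2969/1.272 = 0.2334 m.
Re = ρVD_h/μ = 0.736·0.85·0.2334/1.28e-05 = 1.141e+04.
ε/D_h = 0.00017/0.2334 = 0.000728; Haaland gives 1/√f = -1.8 log₁₀[7.7e-05+0.000605] = 5.699, so f = 0.03079.
ΔP = f(L/D_h)(ρV²/2) = 0.03079·85.4/0.2334·0.2659 = 2.995 Pa.

ΔP ≈ 2.99 Pa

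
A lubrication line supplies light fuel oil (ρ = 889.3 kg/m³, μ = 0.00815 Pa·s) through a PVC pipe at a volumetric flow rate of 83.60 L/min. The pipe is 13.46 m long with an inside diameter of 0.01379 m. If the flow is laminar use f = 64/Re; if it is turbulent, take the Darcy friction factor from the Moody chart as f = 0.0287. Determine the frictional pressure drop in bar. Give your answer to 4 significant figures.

Q = 83.60 L/min = 83.60/60000 = 0.001393 m³/s.
Cross-sectional area A = πD²/4 = π(0.01379)²/4 = 0.0001494 m²; mean velocity V = Q/A = 0.001393/0.0001494 = 9.329 m/s.
Reynolds number Re = ρVD/μ = 889.3 · 9.329 · 0.01379 / 0.00815 = 1.404e+04.
Re > 4000 → turbulent; use the Moody-chart value f = 0.0287.
Darcy-Weisbach: ΔP = f(L/D)(ρV²/2) = 0.0287·(13.46/0.01379)·(889.3·9.329²/2) = 0.0287·976.1·3.87e+04 = 1.084e+06 Pa.
ΔP = 1.084e+06 Pa = 10.84 bar.

ΔP ≈ 10.84 bar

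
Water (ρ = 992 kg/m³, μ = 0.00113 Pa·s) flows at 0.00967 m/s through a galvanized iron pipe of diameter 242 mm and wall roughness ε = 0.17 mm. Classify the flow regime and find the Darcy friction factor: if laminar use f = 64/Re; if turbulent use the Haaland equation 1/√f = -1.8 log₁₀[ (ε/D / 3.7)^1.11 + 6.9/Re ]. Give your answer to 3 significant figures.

Re = ρVD/μ = 992·0.00967·0.242/0.00113 = 2054.
Re < 2300 → laminar, so f = 64/Re = 0.03115 (roughness is irrelevant in laminar flow).

f ≈ 0.0312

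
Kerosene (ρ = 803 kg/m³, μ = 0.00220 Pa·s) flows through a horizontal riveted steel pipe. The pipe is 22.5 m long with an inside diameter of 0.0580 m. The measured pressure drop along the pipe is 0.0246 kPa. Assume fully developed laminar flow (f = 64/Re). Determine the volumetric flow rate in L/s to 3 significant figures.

Q ≈ 0.138 L/s

For laminar flow, f = 64/Re with Re = ρVD/μ, so Darcy-Weisbach reduces to ΔP = 32μLV/D². Solving for V: V = ΔP·D²/(32μL) = 24.6·(0.058)²/(32·0.0022·22.5) = 0.05224 m/s.
Check: Re = ρVD/μ = 803·0.05224·0.058/0.0022 = 1106 < 2300, so the laminar assumption holds.
Q = V·A = 0.05224·(π/4·0.058²) = 0.000138 m³/s = 0.138 L/s.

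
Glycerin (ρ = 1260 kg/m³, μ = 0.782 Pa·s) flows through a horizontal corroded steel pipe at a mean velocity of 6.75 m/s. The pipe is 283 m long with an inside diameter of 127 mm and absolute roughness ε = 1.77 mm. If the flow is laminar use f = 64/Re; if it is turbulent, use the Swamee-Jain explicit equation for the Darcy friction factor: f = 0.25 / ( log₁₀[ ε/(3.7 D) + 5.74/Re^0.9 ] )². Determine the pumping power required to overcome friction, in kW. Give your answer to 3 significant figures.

Reynolds number Re = ρVD/μ = 1260 · 6.75 · 0.127 / 0.782 = 1381.
Re < 2300 → laminar flow, so f = 64/Re = 64/1381 = 0.04633 (the turbulent correlation is not needed).
Darcy-Weisbach: ΔP = f(L/D)(ρV²/2) = 0.04633·(283/0.127)·(1260·6.75²/2) = 0.04633·2228·2.87e+04 = 2.964e+06 Pa.
Q = V·A = 6.75·0.01267 = 0.08551 m³/s.
Pumping power P = QΔP = 0.08551·2.964e+06 = 253400 W = 253 kW.

P ≈ 253 kW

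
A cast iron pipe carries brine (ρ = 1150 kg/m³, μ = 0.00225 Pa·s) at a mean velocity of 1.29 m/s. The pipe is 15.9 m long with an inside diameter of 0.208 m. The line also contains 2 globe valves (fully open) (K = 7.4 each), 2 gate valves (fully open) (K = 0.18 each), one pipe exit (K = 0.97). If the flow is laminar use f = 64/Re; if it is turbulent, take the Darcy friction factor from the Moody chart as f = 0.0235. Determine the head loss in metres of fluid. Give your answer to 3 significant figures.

Reynolds number Re = ρVD/μ = 1150 · 1.29 · 0.208 / 0.00225 = 1.371e+05.
Re > 4000 → turbulent; use the Moody-chart value f = 0.0235.
Total minor-loss coefficient ΣK = 2·7.4 + 2·0.18 + 1·0.97 = 16.1.
ΔP = [f·L/D + ΣK]·(ρV²/2) = [0.0235·15.9/0.208 + 16.1]·(1150·1.29²/2) = [1.796 + 16.1]·956.9 = 1.715e+04 Pa.
Head loss h_f = ΔP/(ρg) = 1.715e+04/(1150·9.81) = 1.52 m.

h_f ≈ 1.52 m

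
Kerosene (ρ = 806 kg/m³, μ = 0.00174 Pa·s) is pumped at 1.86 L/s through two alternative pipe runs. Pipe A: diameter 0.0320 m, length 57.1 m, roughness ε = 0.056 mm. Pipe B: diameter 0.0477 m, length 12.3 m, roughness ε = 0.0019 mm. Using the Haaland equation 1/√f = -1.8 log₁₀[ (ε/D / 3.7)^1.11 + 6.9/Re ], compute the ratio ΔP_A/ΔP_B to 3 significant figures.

Pipe A: V = Q/A = 0.00186/0.0008042 = 2.313 m/s; Re = 3.428e+04; ε/D = 0.00175; Haaland → f = 0.02682; ΔP_A = f(L/D)(ρV²/2) = 1.031e+05 Pa.
Pipe B: V = Q/A = 0.00186/0.001787 = 1.041 m/s; Re = 2.3e+04; ε/D = 3.98e-05; Haaland → f = 0.02493; ΔP_B = f(L/D)(ρV²/2) = 2807 Pa.
ΔP_A/ΔP_B = 1.031e+05/2807 = 36.7.

ΔP_A/ΔP_B ≈ 36.7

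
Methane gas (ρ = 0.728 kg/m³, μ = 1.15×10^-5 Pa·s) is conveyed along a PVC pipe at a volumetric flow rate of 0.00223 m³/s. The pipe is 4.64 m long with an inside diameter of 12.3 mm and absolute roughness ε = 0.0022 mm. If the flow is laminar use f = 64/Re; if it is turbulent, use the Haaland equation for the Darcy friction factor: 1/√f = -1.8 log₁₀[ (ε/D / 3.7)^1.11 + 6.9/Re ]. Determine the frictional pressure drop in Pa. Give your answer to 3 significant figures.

ΔP ≈ 1360 Pa

Cross-sectional area A = πD²/4 = π(0.0123)²/4 = 0.0001188 m²; mean velocity V = Q/A = 0.00223/0.0001188 = 18.77 m/s.
Reynolds number Re = ρVD/μ = 0.728 · 18.77 · 0.0123 / 1.15e-05 = 1.461e+04.
Re > 4000 → turbulent. Relative roughness ε/D = 2.2e-06/0.0123 = 0.000179. Haaland: 1/√f = -1.8 log₁₀[(0.000179/3.7)^1.11 + 6.9/1.461e+04] = -1.8 log₁₀[1.62e-05 + 0.000472] = 5.96, so f = 0.02815.
Darcy-Weisbach: ΔP = f(L/D)(ρV²/2) = 0.02815·(4.64/0.0123)·(0.728·18.77²/2) = 0.02815·377.2·128.2 = 1361 Pa.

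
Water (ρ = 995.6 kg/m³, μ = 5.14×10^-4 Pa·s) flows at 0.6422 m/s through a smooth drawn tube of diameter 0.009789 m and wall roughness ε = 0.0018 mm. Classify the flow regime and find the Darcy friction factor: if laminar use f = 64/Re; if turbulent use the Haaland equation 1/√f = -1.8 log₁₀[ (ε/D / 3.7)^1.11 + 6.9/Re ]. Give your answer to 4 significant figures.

f ≈ 0.02951

Re = ρVD/μ = 995.6·0.6422·0.009789/0.000514 = 1.218e+04.
Re > 4000 → turbulent. ε/D = 1.8e-06/0.009789 = 0.000184; Haaland: 1/√f = -1.8 log₁₀[1.67e-05 + 0.000567] = 5.821, so f = 0.02951.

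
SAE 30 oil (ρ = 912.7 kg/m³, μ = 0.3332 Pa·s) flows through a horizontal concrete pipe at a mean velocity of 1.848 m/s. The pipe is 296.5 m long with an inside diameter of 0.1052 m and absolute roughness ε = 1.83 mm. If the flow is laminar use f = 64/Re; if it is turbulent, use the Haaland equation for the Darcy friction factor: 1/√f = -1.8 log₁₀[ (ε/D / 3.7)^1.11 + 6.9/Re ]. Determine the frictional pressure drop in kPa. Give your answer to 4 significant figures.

Reynolds number Re = ρVD/μ = 912.7 · 1.848 · 0.1052 / 0.333 = 532.5.
Re < 2300 → laminar flow, so f = 64/Re = 64/532.5 = 0.1202 (the turbulent correlation is not needed).
Darcy-Weisbach: ΔP = f(L/D)(ρV²/2) = 0.1202·(296.5/0.1052)·(912.7·1.848²/2) = 0.1202·2818·1558 = 5.279e+05 Pa.
ΔP = 5.279e+05 Pa = 527.9 kPa.

ΔP ≈ 527.9 kPa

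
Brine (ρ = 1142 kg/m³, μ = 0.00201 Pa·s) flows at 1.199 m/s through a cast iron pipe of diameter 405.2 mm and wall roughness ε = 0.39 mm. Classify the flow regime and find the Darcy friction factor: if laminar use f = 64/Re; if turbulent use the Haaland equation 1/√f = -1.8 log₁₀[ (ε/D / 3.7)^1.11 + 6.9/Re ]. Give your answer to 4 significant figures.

Re = ρVD/μ = 1142·1.199·0.4052/0.00201 = 2.76e+05.
Re > 4000 → turbulent. ε/D = 0.00039/0.4052 = 0.000962; Haaland: 1/√f = -1.8 log₁₀[0.000105 + 2.5e-05] = 6.995, so f = 0.02044.

f ≈ 0.02044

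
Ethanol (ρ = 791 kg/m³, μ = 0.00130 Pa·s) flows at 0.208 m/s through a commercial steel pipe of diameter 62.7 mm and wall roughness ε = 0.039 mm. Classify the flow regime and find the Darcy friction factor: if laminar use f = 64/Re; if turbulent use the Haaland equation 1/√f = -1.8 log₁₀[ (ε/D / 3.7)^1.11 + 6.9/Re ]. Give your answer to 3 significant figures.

f ≈ 0.0336

Re = ρVD/μ = 791·0.208·0.0627/0.0013 = 7935.
Re > 4000 → turbulent. ε/D = 3.9e-05/0.0627 = 0.000622; Haaland: 1/√f = -1.8 log₁₀[6.46e-05 + 0.00087] = 5.453, so f = 0.03363.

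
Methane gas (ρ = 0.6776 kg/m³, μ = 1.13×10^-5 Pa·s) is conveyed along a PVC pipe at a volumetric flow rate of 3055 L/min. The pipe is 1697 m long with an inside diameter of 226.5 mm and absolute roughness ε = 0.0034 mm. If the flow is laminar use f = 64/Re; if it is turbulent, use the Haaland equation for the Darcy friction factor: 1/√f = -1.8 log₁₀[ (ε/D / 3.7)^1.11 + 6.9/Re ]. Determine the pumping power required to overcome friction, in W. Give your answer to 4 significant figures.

P ≈ 5.528 W

Q = 3055 L/min = 3055/60000 = 0.05092 m³/s.
Cross-sectional area A = πD²/4 = π(0.2265)²/4 = 0.04029 m²; mean velocity V = Q/A = 0.05092/0.04029 = 1.264 m/s.
Reynolds number Re = ρVD/μ = 0.6776 · 1.264 · 0.2265 / 1.13e-05 = 1.716e+04.
Re > 4000 → turbulent. Relative roughness ε/D = 3.4e-06/0.2265 = 1.5e-05. Haaland: 1/√f = -1.8 log₁₀[(1.5e-05/3.7)^1.11 + 6.9/1.716e+04] = -1.8 log₁₀[1.04e-06 + 0.000402] = 6.11, so f = 0.02678.
Darcy-Weisbach: ΔP = f(L/D)(ρV²/2) = 0.02678·(1697/0.2265)·(0.6776·1.264²/2) = 0.02678·7492·0.541 = 108.6 Pa.
Pumping power P = QΔP = 0.05092·108.6 = 5.5278 W = 5.528 W.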